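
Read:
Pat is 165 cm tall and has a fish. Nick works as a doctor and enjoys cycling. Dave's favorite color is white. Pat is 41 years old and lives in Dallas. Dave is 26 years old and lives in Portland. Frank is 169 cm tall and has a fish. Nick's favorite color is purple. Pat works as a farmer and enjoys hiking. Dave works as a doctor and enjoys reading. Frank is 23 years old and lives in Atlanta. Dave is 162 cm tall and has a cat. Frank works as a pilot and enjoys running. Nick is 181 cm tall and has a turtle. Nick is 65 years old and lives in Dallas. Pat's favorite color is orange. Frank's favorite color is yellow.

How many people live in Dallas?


Count in Dallas: 2

2


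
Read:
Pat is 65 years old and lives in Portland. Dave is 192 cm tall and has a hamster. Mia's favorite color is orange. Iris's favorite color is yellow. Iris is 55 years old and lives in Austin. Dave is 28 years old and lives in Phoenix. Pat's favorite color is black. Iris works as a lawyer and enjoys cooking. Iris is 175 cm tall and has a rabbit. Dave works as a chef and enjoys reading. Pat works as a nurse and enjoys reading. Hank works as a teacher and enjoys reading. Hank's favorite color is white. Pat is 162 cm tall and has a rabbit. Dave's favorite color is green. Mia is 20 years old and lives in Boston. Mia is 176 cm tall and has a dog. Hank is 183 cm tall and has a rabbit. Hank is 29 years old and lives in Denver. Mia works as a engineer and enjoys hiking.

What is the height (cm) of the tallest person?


Tallest: Dave at 192 cm

192


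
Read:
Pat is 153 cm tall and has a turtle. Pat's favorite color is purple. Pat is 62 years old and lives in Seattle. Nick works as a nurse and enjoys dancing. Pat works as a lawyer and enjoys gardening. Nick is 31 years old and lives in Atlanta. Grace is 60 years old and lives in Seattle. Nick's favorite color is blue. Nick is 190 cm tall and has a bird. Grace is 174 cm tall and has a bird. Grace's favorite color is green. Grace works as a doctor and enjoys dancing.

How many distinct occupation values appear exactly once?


Unique occupation values: 3

3


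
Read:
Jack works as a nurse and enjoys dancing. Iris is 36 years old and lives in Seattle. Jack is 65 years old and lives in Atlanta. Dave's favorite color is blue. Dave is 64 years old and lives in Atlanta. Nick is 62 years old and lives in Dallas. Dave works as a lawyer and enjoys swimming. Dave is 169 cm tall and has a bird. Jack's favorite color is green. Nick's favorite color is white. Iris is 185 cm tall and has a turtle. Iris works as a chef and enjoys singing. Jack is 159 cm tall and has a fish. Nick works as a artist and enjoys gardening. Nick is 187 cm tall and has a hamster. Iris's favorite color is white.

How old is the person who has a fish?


Person with fish is Jack, age 65

65


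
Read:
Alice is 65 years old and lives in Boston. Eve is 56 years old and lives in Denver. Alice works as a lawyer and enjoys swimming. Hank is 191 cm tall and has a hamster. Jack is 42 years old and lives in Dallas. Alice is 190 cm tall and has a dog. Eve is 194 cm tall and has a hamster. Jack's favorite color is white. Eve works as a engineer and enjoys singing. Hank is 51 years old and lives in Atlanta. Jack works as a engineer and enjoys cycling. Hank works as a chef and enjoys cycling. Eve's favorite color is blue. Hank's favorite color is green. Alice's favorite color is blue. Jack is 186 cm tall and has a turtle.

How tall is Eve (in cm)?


Eve is 194 cm tall

194


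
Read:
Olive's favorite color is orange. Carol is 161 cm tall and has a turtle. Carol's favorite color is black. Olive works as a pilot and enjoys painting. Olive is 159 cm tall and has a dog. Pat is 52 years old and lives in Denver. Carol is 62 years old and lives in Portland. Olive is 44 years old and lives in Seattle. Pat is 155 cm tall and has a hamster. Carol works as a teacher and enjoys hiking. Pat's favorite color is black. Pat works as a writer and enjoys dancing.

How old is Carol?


Carol is 62 years old

62


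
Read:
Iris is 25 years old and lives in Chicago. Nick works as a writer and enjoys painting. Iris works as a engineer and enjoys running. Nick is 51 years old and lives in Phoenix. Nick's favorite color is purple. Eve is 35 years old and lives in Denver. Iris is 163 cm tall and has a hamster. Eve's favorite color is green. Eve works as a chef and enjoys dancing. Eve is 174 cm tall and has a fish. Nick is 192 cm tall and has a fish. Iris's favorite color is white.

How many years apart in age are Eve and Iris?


35 vs 25, diff = 10

10


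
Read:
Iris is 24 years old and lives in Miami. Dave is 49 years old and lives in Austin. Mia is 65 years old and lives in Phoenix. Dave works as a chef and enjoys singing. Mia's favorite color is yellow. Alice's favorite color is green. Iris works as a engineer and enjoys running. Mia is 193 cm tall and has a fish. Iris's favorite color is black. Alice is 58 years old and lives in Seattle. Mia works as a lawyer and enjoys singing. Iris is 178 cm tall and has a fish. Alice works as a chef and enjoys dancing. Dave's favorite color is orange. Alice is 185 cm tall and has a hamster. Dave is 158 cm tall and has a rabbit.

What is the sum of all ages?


49+65+24+58 = 196

196


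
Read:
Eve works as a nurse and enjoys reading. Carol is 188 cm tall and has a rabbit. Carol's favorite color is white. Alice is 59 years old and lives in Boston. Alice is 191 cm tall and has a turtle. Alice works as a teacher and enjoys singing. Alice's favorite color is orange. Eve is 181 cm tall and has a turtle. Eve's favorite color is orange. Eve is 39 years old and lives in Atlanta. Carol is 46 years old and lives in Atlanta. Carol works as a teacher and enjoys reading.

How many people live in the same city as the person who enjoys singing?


Person with hobby singing is Alice, city Boston. Count = 1

1


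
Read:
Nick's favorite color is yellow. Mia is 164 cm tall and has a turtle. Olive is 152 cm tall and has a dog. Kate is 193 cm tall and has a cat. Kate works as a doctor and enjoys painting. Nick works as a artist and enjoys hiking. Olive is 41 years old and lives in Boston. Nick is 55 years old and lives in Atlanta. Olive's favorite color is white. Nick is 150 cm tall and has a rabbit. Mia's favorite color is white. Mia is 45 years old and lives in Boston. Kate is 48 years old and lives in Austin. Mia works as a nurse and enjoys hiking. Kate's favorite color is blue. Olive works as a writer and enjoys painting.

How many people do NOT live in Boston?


Not in Boston: 2

2


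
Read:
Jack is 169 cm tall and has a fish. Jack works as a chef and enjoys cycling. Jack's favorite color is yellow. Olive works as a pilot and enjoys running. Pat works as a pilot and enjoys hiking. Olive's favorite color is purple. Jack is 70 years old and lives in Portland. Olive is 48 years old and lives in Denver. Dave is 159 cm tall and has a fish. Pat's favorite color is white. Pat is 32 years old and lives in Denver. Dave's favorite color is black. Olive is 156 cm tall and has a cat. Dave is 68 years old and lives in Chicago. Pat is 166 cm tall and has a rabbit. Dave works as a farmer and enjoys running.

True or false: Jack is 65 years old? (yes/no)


Jack is actually 70. no

no


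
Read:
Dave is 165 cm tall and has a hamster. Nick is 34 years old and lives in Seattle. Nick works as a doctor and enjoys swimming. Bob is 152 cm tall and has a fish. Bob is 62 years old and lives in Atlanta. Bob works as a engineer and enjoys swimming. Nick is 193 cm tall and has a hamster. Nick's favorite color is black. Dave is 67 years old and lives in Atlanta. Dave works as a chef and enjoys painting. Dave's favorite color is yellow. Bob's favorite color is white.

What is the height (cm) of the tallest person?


Tallest: Nick at 193 cm

193


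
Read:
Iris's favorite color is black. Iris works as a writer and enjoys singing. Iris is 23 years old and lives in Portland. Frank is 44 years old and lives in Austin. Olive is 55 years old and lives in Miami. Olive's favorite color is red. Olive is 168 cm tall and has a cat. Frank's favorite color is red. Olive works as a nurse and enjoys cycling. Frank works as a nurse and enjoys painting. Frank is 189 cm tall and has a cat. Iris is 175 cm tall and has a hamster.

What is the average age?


Sum=122, n=3, avg=40.67

40.67


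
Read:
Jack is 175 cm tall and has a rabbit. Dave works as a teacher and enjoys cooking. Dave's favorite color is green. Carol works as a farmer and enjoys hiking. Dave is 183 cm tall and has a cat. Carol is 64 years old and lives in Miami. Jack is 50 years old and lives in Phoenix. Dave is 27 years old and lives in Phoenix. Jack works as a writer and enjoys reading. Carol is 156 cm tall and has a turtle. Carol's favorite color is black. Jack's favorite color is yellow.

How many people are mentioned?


People: Dave, Jack, Carol. Count = 3

3


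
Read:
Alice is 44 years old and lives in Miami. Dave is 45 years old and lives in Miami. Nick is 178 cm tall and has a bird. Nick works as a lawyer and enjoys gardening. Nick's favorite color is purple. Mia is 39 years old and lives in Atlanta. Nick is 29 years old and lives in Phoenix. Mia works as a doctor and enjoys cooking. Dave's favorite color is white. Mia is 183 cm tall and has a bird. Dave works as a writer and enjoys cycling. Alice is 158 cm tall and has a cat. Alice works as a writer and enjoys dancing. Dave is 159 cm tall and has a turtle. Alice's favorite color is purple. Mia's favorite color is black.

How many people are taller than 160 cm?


Taller than 160: 2

2


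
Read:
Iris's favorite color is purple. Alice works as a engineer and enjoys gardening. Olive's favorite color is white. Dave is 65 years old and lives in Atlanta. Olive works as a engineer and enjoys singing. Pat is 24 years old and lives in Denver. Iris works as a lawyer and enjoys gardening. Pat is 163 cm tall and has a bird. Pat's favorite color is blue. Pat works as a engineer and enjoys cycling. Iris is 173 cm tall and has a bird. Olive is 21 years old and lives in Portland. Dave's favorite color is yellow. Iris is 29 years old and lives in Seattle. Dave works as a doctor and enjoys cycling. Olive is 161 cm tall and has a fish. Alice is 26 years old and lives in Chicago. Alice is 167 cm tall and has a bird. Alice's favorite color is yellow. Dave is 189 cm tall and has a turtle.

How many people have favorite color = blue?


Count: 1

1


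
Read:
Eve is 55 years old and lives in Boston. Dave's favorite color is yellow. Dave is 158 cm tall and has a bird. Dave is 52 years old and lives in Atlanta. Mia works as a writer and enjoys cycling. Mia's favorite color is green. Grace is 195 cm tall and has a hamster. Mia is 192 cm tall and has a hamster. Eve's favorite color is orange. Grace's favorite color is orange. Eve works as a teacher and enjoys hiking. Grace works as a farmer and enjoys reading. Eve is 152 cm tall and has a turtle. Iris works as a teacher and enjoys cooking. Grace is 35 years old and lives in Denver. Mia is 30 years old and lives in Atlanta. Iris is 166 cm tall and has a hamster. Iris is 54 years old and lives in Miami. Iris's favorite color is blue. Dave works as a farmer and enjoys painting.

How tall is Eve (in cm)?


Eve is 152 cm tall

152


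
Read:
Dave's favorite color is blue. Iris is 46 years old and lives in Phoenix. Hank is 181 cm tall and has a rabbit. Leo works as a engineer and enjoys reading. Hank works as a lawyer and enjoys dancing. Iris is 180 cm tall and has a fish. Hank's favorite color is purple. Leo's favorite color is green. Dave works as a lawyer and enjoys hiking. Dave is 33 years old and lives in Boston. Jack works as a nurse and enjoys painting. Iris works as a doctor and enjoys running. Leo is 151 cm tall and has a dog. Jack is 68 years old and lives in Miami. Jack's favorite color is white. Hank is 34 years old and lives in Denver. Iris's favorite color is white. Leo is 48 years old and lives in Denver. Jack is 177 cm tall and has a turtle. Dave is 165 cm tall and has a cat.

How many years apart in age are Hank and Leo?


34 vs 48, diff = 14

14


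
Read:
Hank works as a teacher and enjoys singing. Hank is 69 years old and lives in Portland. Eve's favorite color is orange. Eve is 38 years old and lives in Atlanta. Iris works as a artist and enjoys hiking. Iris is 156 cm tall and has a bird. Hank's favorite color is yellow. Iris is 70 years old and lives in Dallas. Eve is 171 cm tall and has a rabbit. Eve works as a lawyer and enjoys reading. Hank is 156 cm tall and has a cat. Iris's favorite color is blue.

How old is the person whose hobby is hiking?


Person with hobby=hiking is Iris, age 70

70


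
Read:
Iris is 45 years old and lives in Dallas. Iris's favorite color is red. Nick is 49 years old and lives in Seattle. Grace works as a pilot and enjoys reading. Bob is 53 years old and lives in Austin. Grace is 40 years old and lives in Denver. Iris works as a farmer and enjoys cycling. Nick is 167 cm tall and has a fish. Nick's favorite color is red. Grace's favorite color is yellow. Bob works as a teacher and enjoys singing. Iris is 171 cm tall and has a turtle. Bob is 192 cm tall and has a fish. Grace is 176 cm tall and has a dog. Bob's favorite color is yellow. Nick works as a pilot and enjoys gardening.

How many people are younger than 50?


Filter: 3

3


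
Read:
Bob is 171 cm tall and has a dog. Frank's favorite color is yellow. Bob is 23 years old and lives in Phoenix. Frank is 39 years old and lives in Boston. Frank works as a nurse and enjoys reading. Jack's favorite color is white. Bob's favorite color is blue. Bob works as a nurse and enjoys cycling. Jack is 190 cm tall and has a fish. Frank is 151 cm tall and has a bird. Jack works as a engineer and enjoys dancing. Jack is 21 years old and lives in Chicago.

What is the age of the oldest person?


Oldest: Frank at 39

39


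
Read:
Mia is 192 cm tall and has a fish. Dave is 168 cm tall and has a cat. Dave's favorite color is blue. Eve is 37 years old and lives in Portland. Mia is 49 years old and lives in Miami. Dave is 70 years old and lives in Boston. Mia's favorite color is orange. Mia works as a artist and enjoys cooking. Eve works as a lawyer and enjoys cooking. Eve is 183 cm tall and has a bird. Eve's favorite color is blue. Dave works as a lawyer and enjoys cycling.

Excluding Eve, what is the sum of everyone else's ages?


Sum (excluding Eve): 119

119


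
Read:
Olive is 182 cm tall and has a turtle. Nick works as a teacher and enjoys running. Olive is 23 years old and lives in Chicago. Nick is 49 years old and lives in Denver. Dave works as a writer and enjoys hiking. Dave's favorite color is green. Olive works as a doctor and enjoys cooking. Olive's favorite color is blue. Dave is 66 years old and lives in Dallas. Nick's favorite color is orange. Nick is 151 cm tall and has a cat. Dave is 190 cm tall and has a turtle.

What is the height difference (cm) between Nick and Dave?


|151 - 190| = 39

39


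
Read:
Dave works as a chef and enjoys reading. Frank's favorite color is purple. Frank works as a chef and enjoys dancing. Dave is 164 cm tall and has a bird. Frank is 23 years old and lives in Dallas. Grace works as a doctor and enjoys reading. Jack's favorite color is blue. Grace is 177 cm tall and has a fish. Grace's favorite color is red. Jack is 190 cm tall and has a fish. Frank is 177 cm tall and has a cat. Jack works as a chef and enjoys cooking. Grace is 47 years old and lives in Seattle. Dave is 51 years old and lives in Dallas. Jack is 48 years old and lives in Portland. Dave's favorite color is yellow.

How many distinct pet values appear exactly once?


Unique pet values: 2

2


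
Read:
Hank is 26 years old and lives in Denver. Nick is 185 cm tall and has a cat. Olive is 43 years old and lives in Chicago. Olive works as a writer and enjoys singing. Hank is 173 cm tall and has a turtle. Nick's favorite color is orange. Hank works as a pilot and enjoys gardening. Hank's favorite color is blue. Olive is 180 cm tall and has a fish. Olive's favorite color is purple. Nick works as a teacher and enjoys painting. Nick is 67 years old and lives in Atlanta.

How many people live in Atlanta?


Count in Atlanta: 1

1


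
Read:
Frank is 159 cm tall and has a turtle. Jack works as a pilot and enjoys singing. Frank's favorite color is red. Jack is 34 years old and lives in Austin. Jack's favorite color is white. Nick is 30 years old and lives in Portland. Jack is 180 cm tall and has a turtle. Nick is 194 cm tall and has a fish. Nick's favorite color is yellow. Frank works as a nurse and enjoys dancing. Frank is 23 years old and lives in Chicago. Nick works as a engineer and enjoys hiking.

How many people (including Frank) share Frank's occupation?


Frank is a nurse. Count = 1

1


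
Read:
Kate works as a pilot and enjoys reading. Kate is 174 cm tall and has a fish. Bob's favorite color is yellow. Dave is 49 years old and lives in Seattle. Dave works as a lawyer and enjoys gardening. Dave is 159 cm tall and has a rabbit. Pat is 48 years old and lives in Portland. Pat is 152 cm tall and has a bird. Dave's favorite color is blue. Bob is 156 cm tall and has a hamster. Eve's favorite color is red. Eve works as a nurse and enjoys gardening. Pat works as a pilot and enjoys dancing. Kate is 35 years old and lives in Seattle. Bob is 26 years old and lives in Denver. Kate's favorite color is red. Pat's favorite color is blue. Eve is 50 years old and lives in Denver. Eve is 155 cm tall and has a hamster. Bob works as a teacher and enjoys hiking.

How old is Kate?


Kate is 35 years old

35


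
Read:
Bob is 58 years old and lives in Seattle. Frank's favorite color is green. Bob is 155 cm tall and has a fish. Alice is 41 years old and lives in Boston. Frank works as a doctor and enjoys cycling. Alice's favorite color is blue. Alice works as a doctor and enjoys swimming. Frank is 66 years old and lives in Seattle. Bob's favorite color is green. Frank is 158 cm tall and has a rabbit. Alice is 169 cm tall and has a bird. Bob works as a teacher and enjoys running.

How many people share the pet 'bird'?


Count: 1

1


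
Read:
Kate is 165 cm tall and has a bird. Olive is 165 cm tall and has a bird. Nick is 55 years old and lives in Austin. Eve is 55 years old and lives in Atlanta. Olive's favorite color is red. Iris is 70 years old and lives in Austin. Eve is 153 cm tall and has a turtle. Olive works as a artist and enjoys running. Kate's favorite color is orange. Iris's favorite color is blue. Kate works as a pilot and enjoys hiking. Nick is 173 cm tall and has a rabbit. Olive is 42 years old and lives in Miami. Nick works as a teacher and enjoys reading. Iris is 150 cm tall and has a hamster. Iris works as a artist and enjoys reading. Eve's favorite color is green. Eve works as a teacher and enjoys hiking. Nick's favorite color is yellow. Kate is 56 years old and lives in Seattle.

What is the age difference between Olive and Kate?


|42 - 56| = 14

14


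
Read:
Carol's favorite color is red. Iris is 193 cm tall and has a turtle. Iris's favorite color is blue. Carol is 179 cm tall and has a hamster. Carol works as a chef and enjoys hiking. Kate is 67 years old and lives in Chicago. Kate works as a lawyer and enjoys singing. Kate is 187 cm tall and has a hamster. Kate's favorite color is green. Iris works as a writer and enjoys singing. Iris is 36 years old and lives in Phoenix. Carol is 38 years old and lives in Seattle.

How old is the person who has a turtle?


Person with turtle is Iris, age 36

36


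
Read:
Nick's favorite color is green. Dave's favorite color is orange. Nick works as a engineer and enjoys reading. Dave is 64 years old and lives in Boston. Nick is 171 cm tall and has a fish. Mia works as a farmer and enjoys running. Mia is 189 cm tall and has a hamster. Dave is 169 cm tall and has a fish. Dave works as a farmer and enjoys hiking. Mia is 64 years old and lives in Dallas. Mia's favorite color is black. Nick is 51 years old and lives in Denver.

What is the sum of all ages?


64+51+64 = 179

179


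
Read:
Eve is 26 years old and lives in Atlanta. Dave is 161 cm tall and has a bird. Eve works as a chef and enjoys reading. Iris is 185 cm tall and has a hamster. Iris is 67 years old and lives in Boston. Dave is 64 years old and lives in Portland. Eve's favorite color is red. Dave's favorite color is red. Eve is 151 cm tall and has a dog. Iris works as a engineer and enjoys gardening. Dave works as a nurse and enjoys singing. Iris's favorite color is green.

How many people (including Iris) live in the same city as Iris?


Iris lives in Boston. Count = 1

1


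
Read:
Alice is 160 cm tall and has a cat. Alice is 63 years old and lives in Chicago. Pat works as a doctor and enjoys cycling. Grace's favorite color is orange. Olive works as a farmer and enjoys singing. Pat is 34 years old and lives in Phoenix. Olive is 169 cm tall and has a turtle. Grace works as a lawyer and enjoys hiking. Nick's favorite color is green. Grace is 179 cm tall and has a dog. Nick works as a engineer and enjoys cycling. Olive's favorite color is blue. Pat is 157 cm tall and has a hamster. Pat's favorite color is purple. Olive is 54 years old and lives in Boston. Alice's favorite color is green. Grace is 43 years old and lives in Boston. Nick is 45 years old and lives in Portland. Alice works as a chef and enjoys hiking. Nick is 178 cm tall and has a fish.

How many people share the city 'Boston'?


Count: 2

2


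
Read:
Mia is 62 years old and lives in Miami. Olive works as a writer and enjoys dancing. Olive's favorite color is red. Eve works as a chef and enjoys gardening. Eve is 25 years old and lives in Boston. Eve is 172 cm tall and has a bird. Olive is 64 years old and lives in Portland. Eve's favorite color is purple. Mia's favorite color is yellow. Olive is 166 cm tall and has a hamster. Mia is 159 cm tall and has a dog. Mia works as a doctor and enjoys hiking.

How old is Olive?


Olive is 64 years old

64


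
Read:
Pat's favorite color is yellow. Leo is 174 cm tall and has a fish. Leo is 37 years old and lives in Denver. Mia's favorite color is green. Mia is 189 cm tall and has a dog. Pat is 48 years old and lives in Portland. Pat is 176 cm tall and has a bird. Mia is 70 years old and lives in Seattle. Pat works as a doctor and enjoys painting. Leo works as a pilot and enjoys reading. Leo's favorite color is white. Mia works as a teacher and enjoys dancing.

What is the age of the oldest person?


Oldest: Mia at 70

70


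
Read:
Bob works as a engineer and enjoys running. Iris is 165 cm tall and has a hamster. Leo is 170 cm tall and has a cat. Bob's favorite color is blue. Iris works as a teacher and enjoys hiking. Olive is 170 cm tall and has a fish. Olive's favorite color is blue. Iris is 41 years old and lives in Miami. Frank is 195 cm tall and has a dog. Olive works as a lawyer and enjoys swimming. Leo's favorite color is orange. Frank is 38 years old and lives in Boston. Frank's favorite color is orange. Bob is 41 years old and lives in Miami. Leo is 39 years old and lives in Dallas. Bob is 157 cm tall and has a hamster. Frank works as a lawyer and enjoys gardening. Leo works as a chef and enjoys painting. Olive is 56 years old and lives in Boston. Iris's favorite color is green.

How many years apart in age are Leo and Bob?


39 vs 41, diff = 2

2


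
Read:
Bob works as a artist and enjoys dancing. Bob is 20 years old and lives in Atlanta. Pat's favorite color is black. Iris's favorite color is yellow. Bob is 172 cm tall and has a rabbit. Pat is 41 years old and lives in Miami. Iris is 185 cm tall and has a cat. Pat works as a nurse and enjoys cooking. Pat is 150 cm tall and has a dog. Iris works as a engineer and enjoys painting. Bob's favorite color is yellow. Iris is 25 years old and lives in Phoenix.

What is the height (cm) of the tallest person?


Tallest: Iris at 185 cm

185


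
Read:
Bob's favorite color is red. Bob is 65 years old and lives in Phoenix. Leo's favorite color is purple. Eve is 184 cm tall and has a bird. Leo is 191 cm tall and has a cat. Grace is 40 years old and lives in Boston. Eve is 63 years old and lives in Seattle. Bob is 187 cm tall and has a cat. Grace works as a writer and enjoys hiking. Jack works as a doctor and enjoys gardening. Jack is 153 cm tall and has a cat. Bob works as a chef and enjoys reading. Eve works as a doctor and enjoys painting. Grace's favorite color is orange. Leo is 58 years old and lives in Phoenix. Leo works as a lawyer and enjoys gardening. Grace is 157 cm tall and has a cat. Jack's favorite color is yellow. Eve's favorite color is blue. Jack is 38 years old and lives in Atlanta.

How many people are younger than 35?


Filter: 0

0


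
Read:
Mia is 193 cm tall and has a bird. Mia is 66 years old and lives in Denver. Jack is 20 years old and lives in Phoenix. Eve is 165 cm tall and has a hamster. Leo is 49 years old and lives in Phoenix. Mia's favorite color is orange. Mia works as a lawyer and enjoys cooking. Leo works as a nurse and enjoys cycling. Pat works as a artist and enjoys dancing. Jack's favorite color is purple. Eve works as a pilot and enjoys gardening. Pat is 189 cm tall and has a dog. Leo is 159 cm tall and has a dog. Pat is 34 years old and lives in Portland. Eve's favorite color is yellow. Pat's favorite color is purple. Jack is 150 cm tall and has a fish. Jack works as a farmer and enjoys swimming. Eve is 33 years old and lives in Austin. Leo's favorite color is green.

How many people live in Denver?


Count in Denver: 1

1


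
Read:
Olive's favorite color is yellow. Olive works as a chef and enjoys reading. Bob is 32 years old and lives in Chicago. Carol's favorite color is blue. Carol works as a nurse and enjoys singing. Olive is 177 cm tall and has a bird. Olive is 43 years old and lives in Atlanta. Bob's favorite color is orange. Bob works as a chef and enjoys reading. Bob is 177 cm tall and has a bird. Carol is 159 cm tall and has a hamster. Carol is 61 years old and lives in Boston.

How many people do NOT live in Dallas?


Not in Dallas: 3

3


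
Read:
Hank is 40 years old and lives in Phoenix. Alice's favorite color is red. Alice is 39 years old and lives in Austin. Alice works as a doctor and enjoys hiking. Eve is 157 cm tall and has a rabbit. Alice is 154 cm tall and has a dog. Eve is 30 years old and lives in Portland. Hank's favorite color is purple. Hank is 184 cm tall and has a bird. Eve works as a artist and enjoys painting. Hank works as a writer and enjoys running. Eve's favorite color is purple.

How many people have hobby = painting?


Count: 1

1


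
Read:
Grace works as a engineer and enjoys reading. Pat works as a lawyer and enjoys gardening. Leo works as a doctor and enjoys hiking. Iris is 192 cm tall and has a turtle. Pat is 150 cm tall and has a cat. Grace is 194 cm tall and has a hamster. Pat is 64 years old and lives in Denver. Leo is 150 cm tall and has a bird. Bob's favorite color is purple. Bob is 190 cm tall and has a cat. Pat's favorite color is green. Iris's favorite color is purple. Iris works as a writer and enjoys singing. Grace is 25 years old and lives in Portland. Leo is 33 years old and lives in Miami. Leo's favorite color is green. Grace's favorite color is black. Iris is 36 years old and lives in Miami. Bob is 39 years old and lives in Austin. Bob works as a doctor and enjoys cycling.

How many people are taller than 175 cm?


Taller than 175: 3

3


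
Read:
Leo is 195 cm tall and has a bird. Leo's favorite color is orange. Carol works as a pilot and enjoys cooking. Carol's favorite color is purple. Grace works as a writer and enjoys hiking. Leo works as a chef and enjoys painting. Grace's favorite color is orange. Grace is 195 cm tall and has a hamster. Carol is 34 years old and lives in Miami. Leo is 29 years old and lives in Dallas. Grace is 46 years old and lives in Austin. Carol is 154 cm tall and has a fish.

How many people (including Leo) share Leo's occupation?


Leo is a chef. Count = 1

1


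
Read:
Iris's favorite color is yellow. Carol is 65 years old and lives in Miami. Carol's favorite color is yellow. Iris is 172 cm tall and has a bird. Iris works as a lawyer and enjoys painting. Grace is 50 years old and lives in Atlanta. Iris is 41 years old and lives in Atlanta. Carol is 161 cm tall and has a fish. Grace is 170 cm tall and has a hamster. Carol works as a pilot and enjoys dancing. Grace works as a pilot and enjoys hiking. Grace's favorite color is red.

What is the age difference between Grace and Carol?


|50 - 65| = 15

15


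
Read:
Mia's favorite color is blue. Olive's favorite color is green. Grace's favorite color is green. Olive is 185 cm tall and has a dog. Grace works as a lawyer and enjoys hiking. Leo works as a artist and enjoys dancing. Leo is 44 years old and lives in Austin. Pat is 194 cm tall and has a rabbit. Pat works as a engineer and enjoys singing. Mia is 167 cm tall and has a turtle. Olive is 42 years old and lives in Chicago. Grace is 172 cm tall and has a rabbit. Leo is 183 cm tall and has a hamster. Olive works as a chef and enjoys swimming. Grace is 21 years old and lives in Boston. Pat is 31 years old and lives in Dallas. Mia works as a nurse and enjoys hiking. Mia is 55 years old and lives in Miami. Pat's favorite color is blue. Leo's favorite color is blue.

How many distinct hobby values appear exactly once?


Unique hobby values: 3

3


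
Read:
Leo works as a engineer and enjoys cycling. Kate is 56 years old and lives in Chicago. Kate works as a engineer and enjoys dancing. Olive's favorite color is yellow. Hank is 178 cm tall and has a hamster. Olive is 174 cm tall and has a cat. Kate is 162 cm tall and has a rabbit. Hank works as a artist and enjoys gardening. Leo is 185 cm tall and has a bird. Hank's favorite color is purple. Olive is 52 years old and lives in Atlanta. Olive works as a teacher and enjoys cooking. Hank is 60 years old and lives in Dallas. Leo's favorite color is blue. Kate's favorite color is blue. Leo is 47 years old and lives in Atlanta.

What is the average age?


Sum=215, n=4, avg=53.75

53.75


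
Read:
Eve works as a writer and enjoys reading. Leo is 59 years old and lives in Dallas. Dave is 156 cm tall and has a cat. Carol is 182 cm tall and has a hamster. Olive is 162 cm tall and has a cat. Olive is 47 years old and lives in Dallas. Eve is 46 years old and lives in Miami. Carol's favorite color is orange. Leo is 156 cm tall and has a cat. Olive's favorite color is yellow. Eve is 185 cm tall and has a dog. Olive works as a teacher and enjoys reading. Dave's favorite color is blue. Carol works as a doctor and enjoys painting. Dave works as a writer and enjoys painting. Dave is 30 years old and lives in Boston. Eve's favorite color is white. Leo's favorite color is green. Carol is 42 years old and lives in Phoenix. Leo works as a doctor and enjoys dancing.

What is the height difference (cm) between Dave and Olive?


|156 - 162| = 6

6


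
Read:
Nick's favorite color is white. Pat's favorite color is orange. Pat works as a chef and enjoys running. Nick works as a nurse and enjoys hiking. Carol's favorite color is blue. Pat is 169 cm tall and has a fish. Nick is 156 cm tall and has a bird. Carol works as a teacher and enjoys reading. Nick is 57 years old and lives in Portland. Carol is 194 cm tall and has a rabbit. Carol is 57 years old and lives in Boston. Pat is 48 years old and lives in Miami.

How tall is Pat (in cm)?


Pat is 169 cm tall

169


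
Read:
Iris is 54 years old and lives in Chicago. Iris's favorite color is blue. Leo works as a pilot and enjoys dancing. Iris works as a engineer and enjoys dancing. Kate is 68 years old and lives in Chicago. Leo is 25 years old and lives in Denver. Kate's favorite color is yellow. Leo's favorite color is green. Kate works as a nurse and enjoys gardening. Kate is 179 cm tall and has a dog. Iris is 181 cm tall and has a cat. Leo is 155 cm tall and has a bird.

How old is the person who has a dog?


Person with dog is Kate, age 68

68


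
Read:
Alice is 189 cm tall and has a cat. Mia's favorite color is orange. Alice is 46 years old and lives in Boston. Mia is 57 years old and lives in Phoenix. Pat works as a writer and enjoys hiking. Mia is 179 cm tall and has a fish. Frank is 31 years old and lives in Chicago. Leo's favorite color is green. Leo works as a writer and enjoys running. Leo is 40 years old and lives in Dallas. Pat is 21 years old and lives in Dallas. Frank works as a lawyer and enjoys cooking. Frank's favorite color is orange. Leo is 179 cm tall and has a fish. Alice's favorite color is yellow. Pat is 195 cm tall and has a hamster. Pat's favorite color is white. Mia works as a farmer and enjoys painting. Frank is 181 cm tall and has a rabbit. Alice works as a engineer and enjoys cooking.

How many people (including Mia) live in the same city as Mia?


Mia lives in Phoenix. Count = 1

1


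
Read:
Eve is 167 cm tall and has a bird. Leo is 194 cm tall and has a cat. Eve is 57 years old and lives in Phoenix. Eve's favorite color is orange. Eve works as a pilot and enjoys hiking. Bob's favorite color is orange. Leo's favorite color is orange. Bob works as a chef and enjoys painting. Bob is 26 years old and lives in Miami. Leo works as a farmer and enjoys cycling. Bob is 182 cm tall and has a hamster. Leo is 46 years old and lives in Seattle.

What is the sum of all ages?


46+57+26 = 129

129


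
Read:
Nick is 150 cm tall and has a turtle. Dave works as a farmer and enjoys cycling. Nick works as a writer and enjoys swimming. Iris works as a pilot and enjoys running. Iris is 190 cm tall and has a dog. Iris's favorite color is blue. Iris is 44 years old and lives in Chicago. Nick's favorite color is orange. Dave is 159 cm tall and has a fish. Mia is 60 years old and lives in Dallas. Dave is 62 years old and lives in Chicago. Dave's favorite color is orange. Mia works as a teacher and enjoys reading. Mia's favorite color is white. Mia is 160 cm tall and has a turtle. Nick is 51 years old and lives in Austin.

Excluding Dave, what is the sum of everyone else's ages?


Sum (excluding Dave): 155

155


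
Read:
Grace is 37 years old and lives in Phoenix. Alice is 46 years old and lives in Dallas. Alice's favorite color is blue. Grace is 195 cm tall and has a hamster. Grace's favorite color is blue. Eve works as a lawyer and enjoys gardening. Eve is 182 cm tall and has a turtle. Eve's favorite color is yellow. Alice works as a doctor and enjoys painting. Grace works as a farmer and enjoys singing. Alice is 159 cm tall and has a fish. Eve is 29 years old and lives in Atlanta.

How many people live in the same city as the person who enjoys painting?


Person with hobby painting is Alice, city Dallas. Count = 1

1


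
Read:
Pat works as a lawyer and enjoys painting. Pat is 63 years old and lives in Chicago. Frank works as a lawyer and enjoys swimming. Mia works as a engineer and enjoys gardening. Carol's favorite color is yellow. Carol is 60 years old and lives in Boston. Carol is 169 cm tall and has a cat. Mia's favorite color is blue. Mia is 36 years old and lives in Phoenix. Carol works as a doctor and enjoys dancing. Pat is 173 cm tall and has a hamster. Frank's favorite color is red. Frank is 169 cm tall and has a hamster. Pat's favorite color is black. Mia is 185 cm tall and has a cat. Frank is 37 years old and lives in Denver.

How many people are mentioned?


People: Frank, Carol, Pat, Mia. Count = 4

4


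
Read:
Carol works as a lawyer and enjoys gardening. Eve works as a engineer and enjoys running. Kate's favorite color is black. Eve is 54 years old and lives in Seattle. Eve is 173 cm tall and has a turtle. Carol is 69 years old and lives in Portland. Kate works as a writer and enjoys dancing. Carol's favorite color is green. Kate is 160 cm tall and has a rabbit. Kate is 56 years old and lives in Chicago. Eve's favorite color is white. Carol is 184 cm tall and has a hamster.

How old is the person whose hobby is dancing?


Person with hobby=dancing is Kate, age 56

56


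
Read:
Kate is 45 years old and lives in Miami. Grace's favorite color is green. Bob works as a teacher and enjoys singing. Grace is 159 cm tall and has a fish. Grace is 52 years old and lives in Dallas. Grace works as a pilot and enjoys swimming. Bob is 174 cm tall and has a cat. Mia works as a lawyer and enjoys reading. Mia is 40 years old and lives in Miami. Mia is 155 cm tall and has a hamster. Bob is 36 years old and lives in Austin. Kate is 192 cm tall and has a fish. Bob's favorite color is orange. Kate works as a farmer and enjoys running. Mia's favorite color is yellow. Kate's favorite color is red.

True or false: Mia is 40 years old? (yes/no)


Mia is actually 40. yes

yes


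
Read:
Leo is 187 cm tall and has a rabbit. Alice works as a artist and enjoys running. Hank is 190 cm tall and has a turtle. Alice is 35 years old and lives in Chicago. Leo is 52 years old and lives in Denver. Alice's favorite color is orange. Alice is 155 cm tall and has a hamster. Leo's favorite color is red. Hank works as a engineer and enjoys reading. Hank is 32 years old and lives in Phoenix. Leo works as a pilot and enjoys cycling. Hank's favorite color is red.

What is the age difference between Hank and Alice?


|32 - 35| = 3

3


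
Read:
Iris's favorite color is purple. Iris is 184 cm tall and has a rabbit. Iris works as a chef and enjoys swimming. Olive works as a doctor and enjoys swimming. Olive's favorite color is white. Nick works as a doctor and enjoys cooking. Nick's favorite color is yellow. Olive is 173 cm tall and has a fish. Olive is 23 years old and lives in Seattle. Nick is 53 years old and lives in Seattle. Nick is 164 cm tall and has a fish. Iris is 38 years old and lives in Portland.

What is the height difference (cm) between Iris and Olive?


|184 - 173| = 11

11


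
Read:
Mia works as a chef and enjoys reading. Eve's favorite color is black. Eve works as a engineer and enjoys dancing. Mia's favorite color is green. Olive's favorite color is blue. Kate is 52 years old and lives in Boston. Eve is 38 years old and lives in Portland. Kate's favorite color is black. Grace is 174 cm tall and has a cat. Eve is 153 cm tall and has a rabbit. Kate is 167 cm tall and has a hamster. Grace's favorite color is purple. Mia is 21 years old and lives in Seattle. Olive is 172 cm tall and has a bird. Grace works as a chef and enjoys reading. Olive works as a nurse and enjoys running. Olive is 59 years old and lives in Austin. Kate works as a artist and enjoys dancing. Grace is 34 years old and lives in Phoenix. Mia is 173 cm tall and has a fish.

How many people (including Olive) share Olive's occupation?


Olive is a nurse. Count = 1

1


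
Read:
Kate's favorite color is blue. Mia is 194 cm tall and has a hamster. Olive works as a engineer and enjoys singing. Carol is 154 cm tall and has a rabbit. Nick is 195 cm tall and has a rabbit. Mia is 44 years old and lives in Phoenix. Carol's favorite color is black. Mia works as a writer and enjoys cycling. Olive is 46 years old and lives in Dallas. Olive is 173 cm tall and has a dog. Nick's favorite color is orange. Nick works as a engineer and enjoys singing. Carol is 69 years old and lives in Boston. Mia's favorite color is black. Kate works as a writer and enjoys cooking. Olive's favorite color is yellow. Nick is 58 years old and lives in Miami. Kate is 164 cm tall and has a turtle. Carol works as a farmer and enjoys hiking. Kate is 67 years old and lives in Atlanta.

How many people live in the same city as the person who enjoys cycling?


Person with hobby cycling is Mia, city Phoenix. Count = 1

1


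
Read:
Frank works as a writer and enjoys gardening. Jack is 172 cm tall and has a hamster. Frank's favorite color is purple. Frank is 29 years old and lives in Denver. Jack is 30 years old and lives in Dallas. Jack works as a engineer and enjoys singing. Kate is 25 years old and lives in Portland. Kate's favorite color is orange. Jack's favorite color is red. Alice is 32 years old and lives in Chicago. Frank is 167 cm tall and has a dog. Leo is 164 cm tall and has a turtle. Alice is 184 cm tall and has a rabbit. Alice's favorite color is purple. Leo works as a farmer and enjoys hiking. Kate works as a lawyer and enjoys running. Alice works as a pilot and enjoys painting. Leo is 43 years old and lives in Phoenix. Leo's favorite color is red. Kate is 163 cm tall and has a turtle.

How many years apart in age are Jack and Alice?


30 vs 32, diff = 2

2
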